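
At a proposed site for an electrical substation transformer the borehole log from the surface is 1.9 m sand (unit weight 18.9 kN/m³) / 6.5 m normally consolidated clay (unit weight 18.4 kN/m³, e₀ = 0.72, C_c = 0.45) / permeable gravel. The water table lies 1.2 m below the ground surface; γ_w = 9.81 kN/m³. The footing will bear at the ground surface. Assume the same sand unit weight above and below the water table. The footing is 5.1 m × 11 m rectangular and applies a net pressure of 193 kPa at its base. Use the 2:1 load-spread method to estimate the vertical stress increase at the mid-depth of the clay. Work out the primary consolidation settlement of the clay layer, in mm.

S_c ≈ 565 mm

Mid-depth of clay below the ground surface: z = 1.9 + 6.5/2 = 5.15 m.
Total vertical stress at mid-clay: σ_v = 18.9×1.9 + 18.4×3.25 = 95.71 kPa.
Pore pressure: u = 9.81×(5.15 − 1.2) = 38.75 kPa.
Initial effective stress: σ'_0 = σ_v − u = 95.71 − 38.75 = 56.96 kPa.
Stress increase at mid-clay by the 2:1 spreading method:
Δσ = qBL/((B+z)(L+z)) = 193×5.1×11/((5.1+5.15)(11+5.15)) = 65.407 kPa
Final effective stress: σ'_f = σ'_0 + Δσ = 56.96 + 65.407 = 122.37 kPa.
Normally consolidated clay, so the full stress increment lies on the virgin compression line:
S_c = C_c·H/(1+e₀)·log₁₀(σ'_f/σ'_0) = 0.45×6.5/(1+0.72)×log₁₀(122.37/56.96)
    = 1.7006 × 0.3321 = 0.5648 m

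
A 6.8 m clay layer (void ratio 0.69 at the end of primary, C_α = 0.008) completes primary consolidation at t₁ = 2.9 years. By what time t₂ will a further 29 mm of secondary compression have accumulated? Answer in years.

S_s = C_α·H/(1+e_p)·log₁₀(t₂/t₁) ⇒ log₁₀(t₂/t₁) = S_s·(1+e_p)/(C_α·H).
log₁₀(t₂/t₁) = 0.029 × (1+0.69) / (0.008×6.8) = 0.9009
t₂ = t₁ × 10^0.9009 = 2.9 × 7.96 = 23.08 years

t₂ ≈ 23.1 years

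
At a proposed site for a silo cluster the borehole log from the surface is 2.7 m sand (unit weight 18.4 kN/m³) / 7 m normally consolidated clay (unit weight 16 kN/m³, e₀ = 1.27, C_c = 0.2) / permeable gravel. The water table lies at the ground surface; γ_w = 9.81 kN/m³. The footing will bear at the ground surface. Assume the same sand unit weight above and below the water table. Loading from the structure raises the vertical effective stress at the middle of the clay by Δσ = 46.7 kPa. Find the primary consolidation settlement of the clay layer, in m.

Mid-depth of clay below the ground surface: z = 2.7 + 7/2 = 6.2 m.
Total vertical stress at mid-clay: σ_v = 18.4×2.7 + 16×3.5 = 105.68 kPa.
Pore pressure: u = 9.81×(6.2 − 0) = 60.822 kPa.
Initial effective stress: σ'_0 = σ_v − u = 105.68 − 60.822 = 44.858 kPa.
Final effective stress: σ'_f = σ'_0 + Δσ = 44.858 + 46.7 = 91.558 kPa.
Normally consolidated clay, so the full stress increment lies on the virgin compression line:
S_c = C_c·H/(1+e₀)·log₁₀(σ'_f/σ'_0) = 0.2×7/(1+1.27)×log₁₀(91.558/44.858)
    = 0.61674 × 0.30986 = 0.1911 m

S_c ≈ 0.191 m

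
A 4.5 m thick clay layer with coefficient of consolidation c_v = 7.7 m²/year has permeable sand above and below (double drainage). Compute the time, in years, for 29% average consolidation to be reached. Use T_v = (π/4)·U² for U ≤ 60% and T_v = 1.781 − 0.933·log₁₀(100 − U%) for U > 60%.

t ≈ 0.0434 years

Drainage path length: H_d = H/2 = 2.25 m (double drainage).
U ≤ 60%: T_v = (π/4)·U² = (π/4)×0.29² = 0.066052.
t = T_v·H_d²/c_v = 0.066052×2.25²/7.7 = 0.04343 years.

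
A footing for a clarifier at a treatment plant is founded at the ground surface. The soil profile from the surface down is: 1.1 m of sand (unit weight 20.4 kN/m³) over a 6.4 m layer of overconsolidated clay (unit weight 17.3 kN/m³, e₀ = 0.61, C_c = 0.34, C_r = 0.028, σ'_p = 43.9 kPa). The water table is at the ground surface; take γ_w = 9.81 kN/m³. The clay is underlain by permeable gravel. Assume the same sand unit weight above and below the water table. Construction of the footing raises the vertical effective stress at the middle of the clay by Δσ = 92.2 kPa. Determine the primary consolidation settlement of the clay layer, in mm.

S_c ≈ 637 mm

Mid-depth of clay below the ground surface: z = 1.1 + 6.4/2 = 4.3 m.
Total vertical stress at mid-clay: σ_v = 20.4×1.1 + 17.3×3.2 = 77.8 kPa.
Pore pressure: u = 9.81×(4.3 − 0) = 42.183 kPa.
Initial effective stress: σ'_0 = σ_v − u = 77.8 − 42.183 = 35.617 kPa.
Final effective stress: σ'_f = 35.617 + 92.2 = 127.82 kPa.
σ'_f = 127.82 > σ'_p = 43.9 kPa, so the stress path crosses the preconsolidation pressure — recompression up to σ'_p, then virgin compression beyond:
S_c = H/(1+e₀)·[C_r·log₁₀(σ'_p/σ'_0) + C_c·log₁₀(σ'_f/σ'_p)]
    = 6.4/1.61 × [0.028×log₁₀(43.9/35.617) + 0.34×log₁₀(127.82/43.9)]
    = 3.9752 × [0.0025426 + 0.15781] = 0.6374 m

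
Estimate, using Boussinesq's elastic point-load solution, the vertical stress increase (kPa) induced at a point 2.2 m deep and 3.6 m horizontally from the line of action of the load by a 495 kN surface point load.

Δσ_z ≈ 1.88 kPa

Boussinesq vertical stress below a point load on an elastic half-space:
Δσ_z = 3P/(2πz²) · [1 + (r/z)²]^(−5/2)
r/z = 3.6/2.2 = 1.6364; [1+(r/z)²]^(−5/2) = 0.038553.
Δσ_z = 3×495/(2π×2.2²) × 0.038553 = 48.832 × 0.038553 = 1.883 kPa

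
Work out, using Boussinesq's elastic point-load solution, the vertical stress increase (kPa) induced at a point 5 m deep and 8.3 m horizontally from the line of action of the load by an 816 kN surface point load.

Boussinesq vertical stress below a point load on an elastic half-space:
Δσ_z = 3P/(2πz²) · [1 + (r/z)²]^(−5/2)
r/z = 8.3/5 = 1.66; [1+(r/z)²]^(−5/2) = 0.036585.
Δσ_z = 3×816/(2π×5²) × 0.036585 = 15.584 × 0.036585 = 0.5701 kPa

Δσ_z ≈ 0.57 kPa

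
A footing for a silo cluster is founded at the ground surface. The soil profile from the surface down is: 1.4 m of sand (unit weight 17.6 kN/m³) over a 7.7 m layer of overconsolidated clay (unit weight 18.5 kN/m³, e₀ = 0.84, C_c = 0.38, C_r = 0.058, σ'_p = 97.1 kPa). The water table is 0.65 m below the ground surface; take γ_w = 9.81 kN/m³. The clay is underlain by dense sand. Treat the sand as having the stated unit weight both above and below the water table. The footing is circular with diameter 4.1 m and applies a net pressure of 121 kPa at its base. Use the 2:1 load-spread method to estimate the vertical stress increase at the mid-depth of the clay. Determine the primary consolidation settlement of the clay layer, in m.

S_c ≈ 0.0398 m

Mid-depth of clay below the ground surface: z = 1.4 + 7.7/2 = 5.25 m.
Total vertical stress at mid-clay: σ_v = 17.6×1.4 + 18.5×3.85 = 95.865 kPa.
Pore pressure: u = 9.81×(5.25 − 0.65) = 45.126 kPa.
Initial effective stress: σ'_0 = σ_v − u = 95.865 − 45.126 = 50.739 kPa.
Stress increase at mid-clay by the 2:1 spreading method:
Δσ ≈ qD²/(D+z)² = 121×4.1²/(4.1+5.25)² = 23.266 kPa
Final effective stress: σ'_f = 50.739 + 23.266 = 74.005 kPa.
σ'_f = 74.005 ≤ σ'_p = 97.1 kPa, so the clay remains overconsolidated and only the recompression index applies:
S_c = C_r·H/(1+e₀)·log₁₀(σ'_f/σ'_0) = 0.058×7.7/1.84×log₁₀(74.005/50.739)
    = 0.24272 × 0.16392 = 0.03979 m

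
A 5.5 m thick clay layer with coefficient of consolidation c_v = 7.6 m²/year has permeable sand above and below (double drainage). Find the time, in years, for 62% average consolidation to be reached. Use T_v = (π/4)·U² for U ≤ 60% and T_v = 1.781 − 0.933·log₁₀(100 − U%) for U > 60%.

Drainage path length: H_d = H/2 = 2.75 m (double drainage).
U > 60%: T_v = 1.781 − 0.933·log₁₀(100 − 62) = 0.30706.
t = T_v·H_d²/c_v = 0.30706×2.75²/7.6 = 0.3055 years.

t ≈ 0.306 years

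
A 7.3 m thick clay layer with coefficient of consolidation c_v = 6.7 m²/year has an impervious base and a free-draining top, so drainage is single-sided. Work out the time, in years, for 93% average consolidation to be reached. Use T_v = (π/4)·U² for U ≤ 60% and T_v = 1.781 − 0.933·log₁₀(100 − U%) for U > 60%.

t ≈ 7.89 years

Drainage path length: H_d = H = 7.3 m (single drainage).
U > 60%: T_v = 1.781 − 0.933·log₁₀(100 − 93) = 0.99252.
t = T_v·H_d²/c_v = 0.99252×7.3²/6.7 = 7.894 years.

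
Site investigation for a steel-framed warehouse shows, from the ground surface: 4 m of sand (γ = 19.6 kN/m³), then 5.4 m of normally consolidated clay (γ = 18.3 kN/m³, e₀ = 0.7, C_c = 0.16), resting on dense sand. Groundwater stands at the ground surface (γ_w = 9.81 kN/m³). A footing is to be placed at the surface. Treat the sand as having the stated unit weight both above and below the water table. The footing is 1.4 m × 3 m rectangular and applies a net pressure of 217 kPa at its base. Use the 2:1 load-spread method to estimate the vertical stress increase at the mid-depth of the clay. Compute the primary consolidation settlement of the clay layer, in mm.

Mid-depth of clay below the ground surface: z = 4 + 5.4/2 = 6.7 m.
Total vertical stress at mid-clay: σ_v = 19.6×4 + 18.3×2.7 = 127.81 kPa.
Pore pressure: u = 9.81×(6.7 − 0) = 65.727 kPa.
Initial effective stress: σ'_0 = σ_v − u = 127.81 − 65.727 = 62.083 kPa.
Stress increase at mid-clay by the 2:1 spreading method:
Δσ = qBL/((B+z)(L+z)) = 217×1.4×3/((1.4+6.7)(3+6.7)) = 11.6 kPa
Final effective stress: σ'_f = σ'_0 + Δσ = 62.083 + 11.6 = 73.683 kPa.
Normally consolidated clay, so the full stress increment lies on the virgin compression line:
S_c = C_c·H/(1+e₀)·log₁₀(σ'_f/σ'_0) = 0.16×5.4/(1+0.7)×log₁₀(73.683/62.083)
    = 0.50824 × 0.074395 = 0.03781 m

S_c ≈ 37.8 mm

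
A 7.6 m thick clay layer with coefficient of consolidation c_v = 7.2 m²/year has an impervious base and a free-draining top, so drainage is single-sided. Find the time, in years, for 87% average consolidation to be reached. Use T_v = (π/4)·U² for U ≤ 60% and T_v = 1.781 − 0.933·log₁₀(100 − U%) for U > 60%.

t ≈ 5.95 years

Drainage path length: H_d = H = 7.6 m (single drainage).
U > 60%: T_v = 1.781 − 0.933·log₁₀(100 − 87) = 0.74169.
t = T_v·H_d²/c_v = 0.74169×7.6²/7.2 = 5.95 years.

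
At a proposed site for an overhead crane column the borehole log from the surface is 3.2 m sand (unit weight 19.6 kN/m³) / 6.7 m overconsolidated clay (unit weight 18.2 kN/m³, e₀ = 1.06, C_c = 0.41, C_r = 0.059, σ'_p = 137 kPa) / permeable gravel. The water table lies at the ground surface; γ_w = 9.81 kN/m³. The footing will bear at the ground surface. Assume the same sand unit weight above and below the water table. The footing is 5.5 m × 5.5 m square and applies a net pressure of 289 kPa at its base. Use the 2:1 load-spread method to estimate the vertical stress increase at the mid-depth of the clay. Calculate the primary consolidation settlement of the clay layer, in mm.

Mid-depth of clay below the ground surface: z = 3.2 + 6.7/2 = 6.55 m.
Total vertical stress at mid-clay: σ_v = 19.6×3.2 + 18.2×3.35 = 123.69 kPa.
Pore pressure: u = 9.81×(6.55 − 0) = 64.255 kPa.
Initial effective stress: σ'_0 = σ_v − u = 123.69 − 64.255 = 59.435 kPa.
Stress increase at mid-clay by the 2:1 spreading method:
Δσ = qBL/((B+z)(L+z)) = 289×5.5×5.5/((5.5+6.55)(5.5+6.55)) = 60.207 kPa
Final effective stress: σ'_f = 59.435 + 60.207 = 119.64 kPa.
σ'_f = 119.64 ≤ σ'_p = 137 kPa, so the clay remains overconsolidated and only the recompression index applies:
S_c = C_r·H/(1+e₀)·log₁₀(σ'_f/σ'_0) = 0.059×6.7/2.06×log₁₀(119.64/59.435)
    = 0.19189 × 0.30383 = 0.0583 m

S_c ≈ 58.3 mm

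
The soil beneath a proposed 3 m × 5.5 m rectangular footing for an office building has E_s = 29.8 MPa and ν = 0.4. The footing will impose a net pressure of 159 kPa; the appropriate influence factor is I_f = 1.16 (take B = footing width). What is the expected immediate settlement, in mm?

S_e ≈ 15.6 mm

Immediate (elastic) settlement: S_e = q·B·(1−ν²)/E_s · I_f.
E_s = 29.8 MPa = 29800 kPa.
S_e = 159 × 3 × (1 − 0.4²) / 29800 × 1.16
    = 159 × 3 × 0.84 / 29800 × 1.16
    = 0.0156 m = 15.6 mm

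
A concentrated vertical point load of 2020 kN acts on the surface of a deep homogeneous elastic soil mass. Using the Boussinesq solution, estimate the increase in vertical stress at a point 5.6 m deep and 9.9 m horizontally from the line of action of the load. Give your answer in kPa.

Boussinesq vertical stress below a point load on an elastic half-space:
Δσ_z = 3P/(2πz²) · [1 + (r/z)²]^(−5/2)
r/z = 9.9/5.6 = 1.7679; [1+(r/z)²]^(−5/2) = 0.028931.
Δσ_z = 3×2020/(2π×5.6²) × 0.028931 = 30.755 × 0.028931 = 0.8898 kPa

Δσ_z ≈ 0.89 kPa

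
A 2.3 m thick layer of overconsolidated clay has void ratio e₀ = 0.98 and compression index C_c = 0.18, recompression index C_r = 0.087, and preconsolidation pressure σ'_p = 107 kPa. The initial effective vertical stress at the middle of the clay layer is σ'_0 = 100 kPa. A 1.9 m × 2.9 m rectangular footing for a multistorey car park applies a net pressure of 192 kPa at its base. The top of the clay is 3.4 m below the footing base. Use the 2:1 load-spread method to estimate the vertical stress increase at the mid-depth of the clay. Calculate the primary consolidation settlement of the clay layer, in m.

S_c ≈ 0.0149 m

Mid-depth of clay below the footing base: z = 3.4 + 2.3/2 = 4.55 m.
Stress increase at mid-clay by the 2:1 spreading method:
Δσ = qBL/((B+z)(L+z)) = 192×1.9×2.9/((1.9+4.55)(2.9+4.55)) = 22.016 kPa
Final effective stress: σ'_f = 100 + 22.016 = 122.02 kPa.
σ'_f = 122.02 > σ'_p = 107 kPa, so the stress path crosses the preconsolidation pressure — recompression up to σ'_p, then virgin compression beyond:
S_c = H/(1+e₀)·[C_r·log₁₀(σ'_p/σ'_0) + C_c·log₁₀(σ'_f/σ'_p)]
    = 2.3/1.98 × [0.087×log₁₀(107/100) + 0.18×log₁₀(122.02/107)]
    = 1.1616 × [0.0025564 + 0.010269] = 0.0149 m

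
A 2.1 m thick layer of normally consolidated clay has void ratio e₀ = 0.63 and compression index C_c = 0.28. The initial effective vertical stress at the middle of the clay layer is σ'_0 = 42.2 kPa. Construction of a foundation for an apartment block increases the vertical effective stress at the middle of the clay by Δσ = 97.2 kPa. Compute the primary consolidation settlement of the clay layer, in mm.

S_c ≈ 187 mm

Final effective stress: σ'_f = σ'_0 + Δσ = 42.2 + 97.2 = 139.4 kPa.
Normally consolidated clay, so the full stress increment lies on the virgin compression line:
S_c = C_c·H/(1+e₀)·log₁₀(σ'_f/σ'_0) = 0.28×2.1/(1+0.63)×log₁₀(139.4/42.2)
    = 0.36074 × 0.51895 = 0.1872 m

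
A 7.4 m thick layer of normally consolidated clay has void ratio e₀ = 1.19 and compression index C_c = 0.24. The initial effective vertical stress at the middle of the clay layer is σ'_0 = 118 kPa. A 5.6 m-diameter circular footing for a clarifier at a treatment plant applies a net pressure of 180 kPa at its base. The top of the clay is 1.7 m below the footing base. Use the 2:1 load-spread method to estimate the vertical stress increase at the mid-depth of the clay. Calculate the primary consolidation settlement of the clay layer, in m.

Mid-depth of clay below the footing base: z = 1.7 + 7.4/2 = 5.4 m.
Stress increase at mid-clay by the 2:1 spreading method:
Δσ ≈ qD²/(D+z)² = 180×5.6²/(5.6+5.4)² = 46.651 kPa
Final effective stress: σ'_f = σ'_0 + Δσ = 118 + 46.651 = 164.65 kPa.
Normally consolidated clay, so the full stress increment lies on the virgin compression line:
S_c = C_c·H/(1+e₀)·log₁₀(σ'_f/σ'_0) = 0.24×7.4/(1+1.19)×log₁₀(164.65/118)
    = 0.81096 × 0.14468 = 0.1173 m

S_c ≈ 0.117 m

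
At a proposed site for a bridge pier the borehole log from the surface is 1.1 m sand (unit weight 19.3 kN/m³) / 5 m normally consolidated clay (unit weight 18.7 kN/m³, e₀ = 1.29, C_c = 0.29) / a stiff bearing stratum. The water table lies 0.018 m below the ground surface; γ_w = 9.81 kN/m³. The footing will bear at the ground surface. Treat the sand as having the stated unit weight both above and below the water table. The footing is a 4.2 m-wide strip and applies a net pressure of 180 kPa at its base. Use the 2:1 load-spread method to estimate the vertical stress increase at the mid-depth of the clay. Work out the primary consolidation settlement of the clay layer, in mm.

S_c ≈ 378 mm

Mid-depth of clay below the ground surface: z = 1.1 + 5/2 = 3.6 m.
Total vertical stress at mid-clay: σ_v = 19.3×1.1 + 18.7×2.5 = 67.98 kPa.
Pore pressure: u = 9.81×(3.6 − 0.018) = 35.139 kPa.
Initial effective stress: σ'_0 = σ_v − u = 67.98 − 35.139 = 32.841 kPa.
Stress increase at mid-clay by the 2:1 spreading method:
Δσ = qB/(B+z) = 180×4.2/(4.2+3.6) = 96.923 kPa
Final effective stress: σ'_f = σ'_0 + Δσ = 32.841 + 96.923 = 129.76 kPa.
Normally consolidated clay, so the full stress increment lies on the virgin compression line:
S_c = C_c·H/(1+e₀)·log₁₀(σ'_f/σ'_0) = 0.29×5/(1+1.29)×log₁₀(129.76/32.841)
    = 0.63319 × 0.59672 = 0.3778 m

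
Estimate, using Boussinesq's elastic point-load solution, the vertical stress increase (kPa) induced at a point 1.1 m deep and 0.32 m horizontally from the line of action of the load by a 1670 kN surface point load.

Boussinesq vertical stress below a point load on an elastic half-space:
Δσ_z = 3P/(2πz²) · [1 + (r/z)²]^(−5/2)
r/z = 0.32/1.1 = 0.29091; [1+(r/z)²]^(−5/2) = 0.8162.
Δσ_z = 3×1670/(2π×1.1²) × 0.8162 = 658.98 × 0.8162 = 537.9 kPa

Δσ_z ≈ 538 kPa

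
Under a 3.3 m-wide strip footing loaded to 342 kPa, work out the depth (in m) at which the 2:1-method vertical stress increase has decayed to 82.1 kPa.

2:1 spreading — at depth z the loaded area has grown by z in each plan dimension:
qB/(B+z) = Δσ_z ⇒ z = qB/Δσ_z − B = 342×3.3/82.1 − 3.3 = 10.45 m

z ≈ 10.4 m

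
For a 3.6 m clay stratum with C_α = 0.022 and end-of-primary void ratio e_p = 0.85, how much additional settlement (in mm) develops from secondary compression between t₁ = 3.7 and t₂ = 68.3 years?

Secondary compression: S_s = C_α·H/(1+e_p)·log₁₀(t₂/t₁)
S_s = 0.022×3.6/(1+0.85)×log₁₀(68.3/3.7)
    = 0.04281 × 1.266 = 0.05421 m

S_s ≈ 54.2 mm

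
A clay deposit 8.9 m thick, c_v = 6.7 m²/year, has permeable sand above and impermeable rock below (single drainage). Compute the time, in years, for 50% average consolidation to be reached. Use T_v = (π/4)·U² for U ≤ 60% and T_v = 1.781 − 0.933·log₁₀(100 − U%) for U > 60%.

Drainage path length: H_d = H = 8.9 m (single drainage).
U ≤ 60%: T_v = (π/4)·U² = (π/4)×0.5² = 0.19635.
t = T_v·H_d²/c_v = 0.19635×8.9²/6.7 = 2.321 years.

t ≈ 2.32 years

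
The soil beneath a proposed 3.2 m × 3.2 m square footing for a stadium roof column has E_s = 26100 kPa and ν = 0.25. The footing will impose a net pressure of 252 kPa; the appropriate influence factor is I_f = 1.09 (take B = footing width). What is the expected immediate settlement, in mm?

Immediate (elastic) settlement: S_e = q·B·(1−ν²)/E_s · I_f.
S_e = 252 × 3.2 × (1 − 0.25²) / 26100 × 1.09
    = 252 × 3.2 × 0.9375 / 26100 × 1.09
    = 0.03157 m = 31.57 mm

S_e ≈ 31.6 mm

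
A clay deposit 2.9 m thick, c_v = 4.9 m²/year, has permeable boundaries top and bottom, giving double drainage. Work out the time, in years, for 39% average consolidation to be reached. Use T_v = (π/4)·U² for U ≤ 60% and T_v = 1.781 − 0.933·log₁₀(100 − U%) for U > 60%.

t ≈ 0.0513 years

Drainage path length: H_d = H/2 = 1.45 m (double drainage).
U ≤ 60%: T_v = (π/4)·U² = (π/4)×0.39² = 0.11946.
t = T_v·H_d²/c_v = 0.11946×1.45²/4.9 = 0.05126 years.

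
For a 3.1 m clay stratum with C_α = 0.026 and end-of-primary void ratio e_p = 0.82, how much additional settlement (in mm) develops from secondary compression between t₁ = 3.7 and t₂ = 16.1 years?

S_s ≈ 28.3 mm

Secondary compression: S_s = C_α·H/(1+e_p)·log₁₀(t₂/t₁)
S_s = 0.026×3.1/(1+0.82)×log₁₀(16.1/3.7)
    = 0.04429 × 0.6386 = 0.02828 m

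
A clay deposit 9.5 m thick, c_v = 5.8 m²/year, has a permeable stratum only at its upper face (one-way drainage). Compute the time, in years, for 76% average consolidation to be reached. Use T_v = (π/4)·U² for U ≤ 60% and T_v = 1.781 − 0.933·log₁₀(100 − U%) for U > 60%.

t ≈ 7.68 years

Drainage path length: H_d = H = 9.5 m (single drainage).
U > 60%: T_v = 1.781 − 0.933·log₁₀(100 − 76) = 0.49326.
t = T_v·H_d²/c_v = 0.49326×9.5²/5.8 = 7.675 years.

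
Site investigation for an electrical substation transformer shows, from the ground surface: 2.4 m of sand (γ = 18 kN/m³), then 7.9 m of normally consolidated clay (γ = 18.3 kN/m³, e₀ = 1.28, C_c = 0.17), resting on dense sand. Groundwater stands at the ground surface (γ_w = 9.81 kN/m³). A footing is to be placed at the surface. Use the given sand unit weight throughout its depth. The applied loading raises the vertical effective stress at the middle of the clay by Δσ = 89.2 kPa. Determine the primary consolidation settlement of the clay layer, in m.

S_c ≈ 0.252 m

Mid-depth of clay below the ground surface: z = 2.4 + 7.9/2 = 6.35 m.
Total vertical stress at mid-clay: σ_v = 18×2.4 + 18.3×3.95 = 115.49 kPa.
Pore pressure: u = 9.81×(6.35 − 0) = 62.294 kPa.
Initial effective stress: σ'_0 = σ_v − u = 115.49 − 62.294 = 53.196 kPa.
Final effective stress: σ'_f = σ'_0 + Δσ = 53.196 + 89.2 = 142.4 kPa.
Normally consolidated clay, so the full stress increment lies on the virgin compression line:
S_c = C_c·H/(1+e₀)·log₁₀(σ'_f/σ'_0) = 0.17×7.9/(1+1.28)×log₁₀(142.4/53.196)
    = 0.58904 × 0.42763 = 0.2519 m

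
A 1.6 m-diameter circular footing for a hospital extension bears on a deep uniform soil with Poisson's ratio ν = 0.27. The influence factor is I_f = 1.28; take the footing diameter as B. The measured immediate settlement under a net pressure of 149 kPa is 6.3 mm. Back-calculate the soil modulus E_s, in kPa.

E_s ≈ 44900 kPa

S_e = q·B·(1−ν²)/E_s · I_f  ⇒  E_s = q·B·(1−ν²)·I_f / S_e.
E_s = 149 × 1.6 × 0.9271 × 1.28 / 0.0063 = 44910 kPa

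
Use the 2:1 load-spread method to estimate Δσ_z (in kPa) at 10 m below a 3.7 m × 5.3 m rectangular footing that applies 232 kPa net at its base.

By the 2:1 method the load spreads at 1 horizontal : 2 vertical, so at depth z the loaded area has grown by z in each plan dimension:
Δσ = qBL/((B+z)(L+z)) = 232×3.7×5.3/((3.7+10)(5.3+10)) = 21.705 kPa

Δσ_z ≈ 21.7 kPa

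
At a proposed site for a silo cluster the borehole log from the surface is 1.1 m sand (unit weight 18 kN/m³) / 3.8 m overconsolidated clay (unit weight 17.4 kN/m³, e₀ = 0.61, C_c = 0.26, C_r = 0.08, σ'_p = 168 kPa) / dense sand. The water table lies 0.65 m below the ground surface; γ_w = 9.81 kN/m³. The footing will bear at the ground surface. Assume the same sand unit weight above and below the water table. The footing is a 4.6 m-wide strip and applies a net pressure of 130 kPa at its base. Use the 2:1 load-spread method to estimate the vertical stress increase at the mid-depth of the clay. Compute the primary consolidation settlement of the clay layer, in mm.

S_c ≈ 106 mm

Mid-depth of clay below the ground surface: z = 1.1 + 3.8/2 = 3 m.
Total vertical stress at mid-clay: σ_v = 18×1.1 + 17.4×1.9 = 52.86 kPa.
Pore pressure: u = 9.81×(3 − 0.65) = 23.054 kPa.
Initial effective stress: σ'_0 = σ_v − u = 52.86 − 23.054 = 29.806 kPa.
Stress increase at mid-clay by the 2:1 spreading method:
Δσ = qB/(B+z) = 130×4.6/(4.6+3) = 78.684 kPa
Final effective stress: σ'_f = 29.806 + 78.684 = 108.49 kPa.
σ'_f = 108.49 ≤ σ'_p = 168 kPa, so the clay remains overconsolidated and only the recompression index applies:
S_c = C_r·H/(1+e₀)·log₁₀(σ'_f/σ'_0) = 0.08×3.8/1.61×log₁₀(108.49/29.806)
    = 0.18882 × 0.56109 = 0.1059 m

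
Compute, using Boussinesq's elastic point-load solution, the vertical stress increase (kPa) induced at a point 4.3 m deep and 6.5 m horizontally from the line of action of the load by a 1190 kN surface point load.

Δσ_z ≈ 1.57 kPa

Boussinesq vertical stress below a point load on an elastic half-space:
Δσ_z = 3P/(2πz²) · [1 + (r/z)²]^(−5/2)
r/z = 6.5/4.3 = 1.5116; [1+(r/z)²]^(−5/2) = 0.051128.
Δσ_z = 3×1190/(2π×4.3²) × 0.051128 = 30.729 × 0.051128 = 1.571 kPa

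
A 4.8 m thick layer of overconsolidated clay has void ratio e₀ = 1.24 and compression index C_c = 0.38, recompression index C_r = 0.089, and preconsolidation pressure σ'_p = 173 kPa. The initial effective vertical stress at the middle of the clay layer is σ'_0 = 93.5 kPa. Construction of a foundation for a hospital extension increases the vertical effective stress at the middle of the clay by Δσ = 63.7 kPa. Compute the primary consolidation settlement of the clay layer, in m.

S_c ≈ 0.043 m

Final effective stress: σ'_f = 93.5 + 63.7 = 157.2 kPa.
σ'_f = 157.2 ≤ σ'_p = 173 kPa, so the clay remains overconsolidated and only the recompression index applies:
S_c = C_r·H/(1+e₀)·log₁₀(σ'_f/σ'_0) = 0.089×4.8/2.24×log₁₀(157.2/93.5)
    = 0.19072 × 0.22564 = 0.04303 m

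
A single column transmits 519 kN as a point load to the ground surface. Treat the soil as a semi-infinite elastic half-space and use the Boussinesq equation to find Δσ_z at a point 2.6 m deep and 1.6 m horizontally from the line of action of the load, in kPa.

Δσ_z ≈ 16.4 kPa

Boussinesq vertical stress below a point load on an elastic half-space:
Δσ_z = 3P/(2πz²) · [1 + (r/z)²]^(−5/2)
r/z = 1.6/2.6 = 0.61538; [1+(r/z)²]^(−5/2) = 0.44805.
Δσ_z = 3×519/(2π×2.6²) × 0.44805 = 36.657 × 0.44805 = 16.42 kPa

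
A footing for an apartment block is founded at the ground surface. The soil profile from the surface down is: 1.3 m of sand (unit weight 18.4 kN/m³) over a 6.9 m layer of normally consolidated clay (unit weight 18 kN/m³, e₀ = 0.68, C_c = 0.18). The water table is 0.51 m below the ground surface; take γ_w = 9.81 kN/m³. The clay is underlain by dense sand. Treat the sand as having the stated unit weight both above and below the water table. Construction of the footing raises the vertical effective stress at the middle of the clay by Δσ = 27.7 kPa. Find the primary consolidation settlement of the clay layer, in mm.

S_c ≈ 156 mm

Mid-depth of clay below the ground surface: z = 1.3 + 6.9/2 = 4.75 m.
Total vertical stress at mid-clay: σ_v = 18.4×1.3 + 18×3.45 = 86.02 kPa.
Pore pressure: u = 9.81×(4.75 − 0.51) = 41.594 kPa.
Initial effective stress: σ'_0 = σ_v − u = 86.02 − 41.594 = 44.426 kPa.
Final effective stress: σ'_f = σ'_0 + Δσ = 44.426 + 27.7 = 72.126 kPa.
Normally consolidated clay, so the full stress increment lies on the virgin compression line:
S_c = C_c·H/(1+e₀)·log₁₀(σ'_f/σ'_0) = 0.18×6.9/(1+0.68)×log₁₀(72.126/44.426)
    = 0.73929 × 0.21045 = 0.1556 m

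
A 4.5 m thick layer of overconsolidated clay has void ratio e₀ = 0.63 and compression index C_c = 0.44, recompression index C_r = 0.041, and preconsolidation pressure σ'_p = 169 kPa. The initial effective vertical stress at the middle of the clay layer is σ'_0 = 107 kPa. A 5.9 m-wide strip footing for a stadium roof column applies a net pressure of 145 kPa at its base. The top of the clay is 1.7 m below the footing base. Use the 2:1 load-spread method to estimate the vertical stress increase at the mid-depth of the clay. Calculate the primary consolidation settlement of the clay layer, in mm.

S_c ≈ 94.8 mm

Mid-depth of clay below the footing base: z = 1.7 + 4.5/2 = 3.95 m.
Stress increase at mid-clay by the 2:1 spreading method:
Δσ = qB/(B+z) = 145×5.9/(5.9+3.95) = 86.853 kPa
Final effective stress: σ'_f = 107 + 86.853 = 193.85 kPa.
σ'_f = 193.85 > σ'_p = 169 kPa, so the stress path crosses the preconsolidation pressure — recompression up to σ'_p, then virgin compression beyond:
S_c = H/(1+e₀)·[C_r·log₁₀(σ'_p/σ'_0) + C_c·log₁₀(σ'_f/σ'_p)]
    = 4.5/1.63 × [0.041×log₁₀(169/107) + 0.44×log₁₀(193.85/169)]
    = 2.7607 × [0.0081386 + 0.026215] = 0.09484 m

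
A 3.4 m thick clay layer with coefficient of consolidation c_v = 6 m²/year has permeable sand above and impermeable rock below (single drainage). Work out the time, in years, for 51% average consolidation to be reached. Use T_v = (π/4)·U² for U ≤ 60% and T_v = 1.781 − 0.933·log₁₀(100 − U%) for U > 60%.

t ≈ 0.394 years

Drainage path length: H_d = H = 3.4 m (single drainage).
U ≤ 60%: T_v = (π/4)·U² = (π/4)×0.51² = 0.20428.
t = T_v·H_d²/c_v = 0.20428×3.4²/6 = 0.3936 years.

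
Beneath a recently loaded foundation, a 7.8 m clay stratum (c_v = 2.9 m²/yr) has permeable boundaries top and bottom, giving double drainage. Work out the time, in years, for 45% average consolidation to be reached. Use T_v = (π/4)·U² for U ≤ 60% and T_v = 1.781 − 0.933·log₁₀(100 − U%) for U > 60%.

Drainage path length: H_d = H/2 = 3.9 m (double drainage).
U ≤ 60%: T_v = (π/4)·U² = (π/4)×0.45² = 0.15904.
t = T_v·H_d²/c_v = 0.15904×3.9²/2.9 = 0.8341 years.

t ≈ 0.834 years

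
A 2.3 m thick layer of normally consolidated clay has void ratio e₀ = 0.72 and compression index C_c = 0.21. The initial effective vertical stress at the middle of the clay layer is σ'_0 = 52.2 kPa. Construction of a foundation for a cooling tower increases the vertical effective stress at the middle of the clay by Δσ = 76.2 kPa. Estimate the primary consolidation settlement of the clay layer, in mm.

Final effective stress: σ'_f = σ'_0 + Δσ = 52.2 + 76.2 = 128.4 kPa.
Normally consolidated clay, so the full stress increment lies on the virgin compression line:
S_c = C_c·H/(1+e₀)·log₁₀(σ'_f/σ'_0) = 0.21×2.3/(1+0.72)×log₁₀(128.4/52.2)
    = 0.28081 × 0.39089 = 0.1098 m

S_c ≈ 110 mm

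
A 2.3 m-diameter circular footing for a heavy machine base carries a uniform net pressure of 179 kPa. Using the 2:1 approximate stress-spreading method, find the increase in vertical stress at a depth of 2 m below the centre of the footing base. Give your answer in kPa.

Δσ_z ≈ 51.2 kPa

By the 2:1 method the load spreads at 1 horizontal : 2 vertical, so at depth z the loaded area has grown by z in each plan dimension:
Δσ ≈ qD²/(D+z)² = 179×2.3²/(2.3+2)² = 51.212 kPa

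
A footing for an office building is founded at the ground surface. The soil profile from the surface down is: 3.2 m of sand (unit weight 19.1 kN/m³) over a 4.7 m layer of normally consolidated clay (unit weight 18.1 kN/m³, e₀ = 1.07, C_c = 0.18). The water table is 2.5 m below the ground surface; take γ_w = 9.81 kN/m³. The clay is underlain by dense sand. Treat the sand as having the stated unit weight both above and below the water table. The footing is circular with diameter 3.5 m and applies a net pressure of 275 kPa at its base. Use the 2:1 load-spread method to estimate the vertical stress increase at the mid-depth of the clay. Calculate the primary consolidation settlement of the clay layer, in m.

Mid-depth of clay below the ground surface: z = 3.2 + 4.7/2 = 5.55 m.
Total vertical stress at mid-clay: σ_v = 19.1×3.2 + 18.1×2.35 = 103.66 kPa.
Pore pressure: u = 9.81×(5.55 − 2.5) = 29.921 kPa.
Initial effective stress: σ'_0 = σ_v − u = 103.66 − 29.921 = 73.739 kPa.
Stress increase at mid-clay by the 2:1 spreading method:
Δσ ≈ qD²/(D+z)² = 275×3.5²/(3.5+5.55)² = 41.131 kPa
Final effective stress: σ'_f = σ'_0 + Δσ = 73.739 + 41.131 = 114.87 kPa.
Normally consolidated clay, so the full stress increment lies on the virgin compression line:
S_c = C_c·H/(1+e₀)·log₁₀(σ'_f/σ'_0) = 0.18×4.7/(1+1.07)×log₁₀(114.87/73.739)
    = 0.4087 × 0.19251 = 0.07868 m

S_c ≈ 0.0787 m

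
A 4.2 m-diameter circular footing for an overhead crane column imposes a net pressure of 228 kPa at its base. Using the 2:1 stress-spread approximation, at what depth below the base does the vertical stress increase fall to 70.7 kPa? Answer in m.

z ≈ 3.34 m

2:1 spreading — at depth z the loaded area has grown by z in each plan dimension:
qD²/(D+z)² = Δσ_z ⇒ z = D(√(q/Δσ_z) − 1) = 4.2×(√(228/70.7) − 1) = 3.342 m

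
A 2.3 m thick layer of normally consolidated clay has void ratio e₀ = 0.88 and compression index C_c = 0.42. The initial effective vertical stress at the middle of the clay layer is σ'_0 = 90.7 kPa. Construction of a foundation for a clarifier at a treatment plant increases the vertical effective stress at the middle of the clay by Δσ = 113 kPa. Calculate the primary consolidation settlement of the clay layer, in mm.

Final effective stress: σ'_f = σ'_0 + Δσ = 90.7 + 113 = 203.7 kPa.
Normally consolidated clay, so the full stress increment lies on the virgin compression line:
S_c = C_c·H/(1+e₀)·log₁₀(σ'_f/σ'_0) = 0.42×2.3/(1+0.88)×log₁₀(203.7/90.7)
    = 0.51383 × 0.35138 = 0.1805 m

S_c ≈ 181 mm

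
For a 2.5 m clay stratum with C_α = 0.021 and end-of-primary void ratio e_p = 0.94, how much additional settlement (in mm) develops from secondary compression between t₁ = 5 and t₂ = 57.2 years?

Secondary compression: S_s = C_α·H/(1+e_p)·log₁₀(t₂/t₁)
S_s = 0.021×2.5/(1+0.94)×log₁₀(57.2/5)
    = 0.02706 × 1.058 = 0.02864 m

S_s ≈ 28.6 mm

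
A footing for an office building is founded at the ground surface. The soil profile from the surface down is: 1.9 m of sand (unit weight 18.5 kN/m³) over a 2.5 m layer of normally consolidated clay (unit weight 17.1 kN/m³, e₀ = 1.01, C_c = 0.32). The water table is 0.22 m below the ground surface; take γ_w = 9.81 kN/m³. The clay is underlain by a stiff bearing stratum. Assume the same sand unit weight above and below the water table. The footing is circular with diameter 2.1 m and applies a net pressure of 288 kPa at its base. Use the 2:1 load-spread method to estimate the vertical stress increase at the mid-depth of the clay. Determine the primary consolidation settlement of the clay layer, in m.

Mid-depth of clay below the ground surface: z = 1.9 + 2.5/2 = 3.15 m.
Total vertical stress at mid-clay: σ_v = 18.5×1.9 + 17.1×1.25 = 56.525 kPa.
Pore pressure: u = 9.81×(3.15 − 0.22) = 28.743 kPa.
Initial effective stress: σ'_0 = σ_v − u = 56.525 − 28.743 = 27.782 kPa.
Stress increase at mid-clay by the 2:1 spreading method:
Δσ ≈ qD²/(D+z)² = 288×2.1²/(2.1+3.15)² = 46.08 kPa
Final effective stress: σ'_f = σ'_0 + Δσ = 27.782 + 46.08 = 73.862 kPa.
Normally consolidated clay, so the full stress increment lies on the virgin compression line:
S_c = C_c·H/(1+e₀)·log₁₀(σ'_f/σ'_0) = 0.32×2.5/(1+1.01)×log₁₀(73.862/27.782)
    = 0.39801 × 0.42466 = 0.169 m

S_c ≈ 0.169 m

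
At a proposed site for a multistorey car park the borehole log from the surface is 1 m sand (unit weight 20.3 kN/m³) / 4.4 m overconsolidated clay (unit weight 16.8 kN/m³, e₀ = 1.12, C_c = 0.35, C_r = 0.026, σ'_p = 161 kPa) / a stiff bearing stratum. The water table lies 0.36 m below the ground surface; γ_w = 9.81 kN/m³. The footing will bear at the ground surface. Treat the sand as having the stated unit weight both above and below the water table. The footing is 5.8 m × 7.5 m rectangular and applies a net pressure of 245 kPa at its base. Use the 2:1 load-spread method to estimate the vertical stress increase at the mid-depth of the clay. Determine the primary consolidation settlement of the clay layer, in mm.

Mid-depth of clay below the ground surface: z = 1 + 4.4/2 = 3.2 m.
Total vertical stress at mid-clay: σ_v = 20.3×1 + 16.8×2.2 = 57.26 kPa.
Pore pressure: u = 9.81×(3.2 − 0.36) = 27.86 kPa.
Initial effective stress: σ'_0 = σ_v − u = 57.26 − 27.86 = 29.4 kPa.
Stress increase at mid-clay by the 2:1 spreading method:
Δσ = qBL/((B+z)(L+z)) = 245×5.8×7.5/((5.8+3.2)(7.5+3.2)) = 110.67 kPa
Final effective stress: σ'_f = 29.4 + 110.67 = 140.07 kPa.
σ'_f = 140.07 ≤ σ'_p = 161 kPa, so the clay remains overconsolidated and only the recompression index applies:
S_c = C_r·H/(1+e₀)·log₁₀(σ'_f/σ'_0) = 0.026×4.4/2.12×log₁₀(140.07/29.4)
    = 0.053963 × 0.678 = 0.03659 m

S_c ≈ 36.6 mm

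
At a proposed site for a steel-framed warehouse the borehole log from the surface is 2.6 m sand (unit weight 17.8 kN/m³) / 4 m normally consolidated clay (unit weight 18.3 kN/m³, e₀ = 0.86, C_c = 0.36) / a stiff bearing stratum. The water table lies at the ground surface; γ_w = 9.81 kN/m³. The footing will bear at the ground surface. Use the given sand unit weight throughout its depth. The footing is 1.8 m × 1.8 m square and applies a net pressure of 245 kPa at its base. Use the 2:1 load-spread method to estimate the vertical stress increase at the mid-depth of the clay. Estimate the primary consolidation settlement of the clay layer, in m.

Mid-depth of clay below the ground surface: z = 2.6 + 4/2 = 4.6 m.
Total vertical stress at mid-clay: σ_v = 17.8×2.6 + 18.3×2 = 82.88 kPa.
Pore pressure: u = 9.81×(4.6 − 0) = 45.126 kPa.
Initial effective stress: σ'_0 = σ_v − u = 82.88 − 45.126 = 37.754 kPa.
Stress increase at mid-clay by the 2:1 spreading method:
Δσ = qBL/((B+z)(L+z)) = 245×1.8×1.8/((1.8+4.6)(1.8+4.6)) = 19.38 kPa
Final effective stress: σ'_f = σ'_0 + Δσ = 37.754 + 19.38 = 57.134 kPa.
Normally consolidated clay, so the full stress increment lies on the virgin compression line:
S_c = C_c·H/(1+e₀)·log₁₀(σ'_f/σ'_0) = 0.36×4/(1+0.86)×log₁₀(57.134/37.754)
    = 0.77419 × 0.17993 = 0.1393 m

S_c ≈ 0.139 m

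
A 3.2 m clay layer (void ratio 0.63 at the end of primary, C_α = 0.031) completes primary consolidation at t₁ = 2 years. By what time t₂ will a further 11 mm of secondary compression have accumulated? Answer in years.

t₂ ≈ 3.03 years

S_s = C_α·H/(1+e_p)·log₁₀(t₂/t₁) ⇒ log₁₀(t₂/t₁) = S_s·(1+e_p)/(C_α·H).
log₁₀(t₂/t₁) = 0.011 × (1+0.63) / (0.031×3.2) = 0.1807
t₂ = t₁ × 10^0.1807 = 2 × 1.516 = 3.032 years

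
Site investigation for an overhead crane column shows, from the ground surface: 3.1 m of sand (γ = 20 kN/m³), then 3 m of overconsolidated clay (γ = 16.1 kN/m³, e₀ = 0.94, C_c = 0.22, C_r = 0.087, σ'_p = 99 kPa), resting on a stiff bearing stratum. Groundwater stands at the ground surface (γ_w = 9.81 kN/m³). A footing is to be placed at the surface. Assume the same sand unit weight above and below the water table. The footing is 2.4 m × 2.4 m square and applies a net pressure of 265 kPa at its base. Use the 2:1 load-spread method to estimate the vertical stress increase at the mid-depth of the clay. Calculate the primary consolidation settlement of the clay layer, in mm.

Mid-depth of clay below the ground surface: z = 3.1 + 3/2 = 4.6 m.
Total vertical stress at mid-clay: σ_v = 20×3.1 + 16.1×1.5 = 86.15 kPa.
Pore pressure: u = 9.81×(4.6 − 0) = 45.126 kPa.
Initial effective stress: σ'_0 = σ_v − u = 86.15 − 45.126 = 41.024 kPa.
Stress increase at mid-clay by the 2:1 spreading method:
Δσ = qBL/((B+z)(L+z)) = 265×2.4×2.4/((2.4+4.6)(2.4+4.6)) = 31.151 kPa
Final effective stress: σ'_f = 41.024 + 31.151 = 72.175 kPa.
σ'_f = 72.175 ≤ σ'_p = 99 kPa, so the clay remains overconsolidated and only the recompression index applies:
S_c = C_r·H/(1+e₀)·log₁₀(σ'_f/σ'_0) = 0.087×3/1.94×log₁₀(72.175/41.024)
    = 0.13454 × 0.24535 = 0.03301 m

S_c ≈ 33 mm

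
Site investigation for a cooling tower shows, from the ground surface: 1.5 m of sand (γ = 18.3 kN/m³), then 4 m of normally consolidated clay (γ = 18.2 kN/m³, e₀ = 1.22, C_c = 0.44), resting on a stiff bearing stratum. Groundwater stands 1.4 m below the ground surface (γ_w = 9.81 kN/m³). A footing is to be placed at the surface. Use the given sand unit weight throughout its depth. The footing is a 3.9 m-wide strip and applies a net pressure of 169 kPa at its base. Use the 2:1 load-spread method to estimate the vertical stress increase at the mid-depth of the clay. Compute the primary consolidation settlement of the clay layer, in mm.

Mid-depth of clay below the ground surface: z = 1.5 + 4/2 = 3.5 m.
Total vertical stress at mid-clay: σ_v = 18.3×1.5 + 18.2×2 = 63.85 kPa.
Pore pressure: u = 9.81×(3.5 − 1.4) = 20.601 kPa.
Initial effective stress: σ'_0 = σ_v − u = 63.85 − 20.601 = 43.249 kPa.
Stress increase at mid-clay by the 2:1 spreading method:
Δσ = qB/(B+z) = 169×3.9/(3.9+3.5) = 89.068 kPa
Final effective stress: σ'_f = σ'_0 + Δσ = 43.249 + 89.068 = 132.32 kPa.
Normally consolidated clay, so the full stress increment lies on the virgin compression line:
S_c = C_c·H/(1+e₀)·log₁₀(σ'_f/σ'_0) = 0.44×4/(1+1.22)×log₁₀(132.32/43.249)
    = 0.79279 × 0.48565 = 0.385 m

S_c ≈ 385 mm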